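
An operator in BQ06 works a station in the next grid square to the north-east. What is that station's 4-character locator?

Longitude square 0; +1 → 1.
Latitude square 6; +1 → 7.

BQ17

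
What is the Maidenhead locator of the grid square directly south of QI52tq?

QI52tp

Latitude subsquare q = 16; −1 → 15 = p.
The longitude characters are unchanged.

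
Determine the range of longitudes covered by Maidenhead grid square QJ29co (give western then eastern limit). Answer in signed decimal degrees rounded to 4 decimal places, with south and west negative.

Field Q=16, J=9: +16·20° lon, +9·10° lat → SW at lon 140°, lat 0°.
Square 2, 9: +2·2° lon, +9·1° lat → SW at lon 144°, lat 9°.
Subsquare c=2, o=14: +2·0.0833333° lon, +14·0.0416667° lat → SW at lon 144.167°, lat 9.58333°.
Cell spans 0.0833333° lon × 0.0416667° lat.
west 144.1667, east 144.2500.

144.1667, 144.2500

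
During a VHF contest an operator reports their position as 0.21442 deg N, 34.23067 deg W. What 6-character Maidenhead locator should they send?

HJ20vf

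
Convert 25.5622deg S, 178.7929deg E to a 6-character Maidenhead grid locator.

RG94jk

Add 180° to longitude and 90° to latitude: 358.7929, 64.4378.
Field (20°×10°, letters A–R): lon ⌊358.7929/20⌋ = 17 → R; lat ⌊64.4378/10⌋ = 6 → G.
Square (2°×1°, digits 0–9): lon ⌊18.7929/2⌋ = 9; lat ⌊4.4378/1⌋ = 4.
Subsquare (5′×2.5′, letters a–x): lon ⌊0.7929/0.0833333⌋ = 9 → j; lat ⌊0.4378/0.0416667⌋ = 10 → k.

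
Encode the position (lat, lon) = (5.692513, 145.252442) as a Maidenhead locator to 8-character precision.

Add 180° to longitude and 90° to latitude: 325.25244, 95.69251.
Field: lon ⌊325.25244/20⌋ = 16 → Q; lat ⌊95.69251/10⌋ = 9 → J.
Square: lon ⌊5.25244/2⌋ = 2; lat ⌊5.69251/1⌋ = 5.
Subsquare: lon ⌊1.25244/0.0833333⌋ = 15 → p; lat ⌊0.69251/0.0416667⌋ = 16 → q.
Extended square: lon ⌊0.00244/0.00833333⌋ = 0; lat ⌊0.02585/0.00416667⌋ = 6.

QJ25pq06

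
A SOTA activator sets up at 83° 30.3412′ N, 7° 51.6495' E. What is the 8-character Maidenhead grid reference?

JR33wm31

Offset from 180°W / 90°S: lon 187.86083°, lat 173.50569°.
Field: lon ⌊187.86083/20⌋ = 9 → J; lat ⌊173.50569/10⌋ = 17 → R.
Square: lon ⌊7.86083/2⌋ = 3; lat ⌊3.50569/1⌋ = 3.
Subsquare: lon ⌊1.86083/0.0833333⌋ = 22 → w; lat ⌊0.50569/0.0416667⌋ = 12 → m.
Extended square: lon ⌊0.02749/0.00833333⌋ = 3; lat ⌊0.00569/0.00416667⌋ = 1.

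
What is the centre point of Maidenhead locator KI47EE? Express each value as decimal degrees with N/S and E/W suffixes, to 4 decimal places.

Field K=10, I=8: +10·20° lon, +8·10° lat → SW at lon 20°, lat -10°.
Square 4, 7: +4·2° lon, +7·1° lat → SW at lon 28°, lat -3°.
Subsquare e=4, e=4: +4·0.0833333° lon, +4·0.0416667° lat → SW at lon 28.3333°, lat -2.83333°.
Cell spans 0.0833333° lon × 0.0416667° lat. Centre is SW corner plus half of each.
latitude 2.8125° S, longitude 28.3750° E.

2.8125° S, 28.3750° E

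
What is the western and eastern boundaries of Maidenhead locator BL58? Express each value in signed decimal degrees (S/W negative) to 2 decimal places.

-150.00, -148.00

Field B=1, L=11: +1·20° lon, +11·10° lat → SW at lon -160°, lat 20°.
Square 5, 8: +5·2° lon, +8·1° lat → SW at lon -150°, lat 28°.
Cell spans 2° lon × 1° lat.
west -150.00, east -148.00.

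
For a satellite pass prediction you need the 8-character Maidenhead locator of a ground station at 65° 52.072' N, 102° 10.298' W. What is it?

Shift to the Maidenhead origin (180°W, 90°S): lon 77.82837, lat 155.86787.
Field: 77.82837/20 → 3 → D, 155.86787/10 → 15 → P; chars DP.
Square: 17.82837/2 → 8, 5.86787/1 → 5; chars 85.
Subsquare: 1.82837/0.0833333 → 21 → v, 0.86787/0.0416667 → 20 → u; chars vu.
Extended square: 0.07837/0.00833333 → 9, 0.03453/0.00416667 → 8; chars 98.

DP85vu98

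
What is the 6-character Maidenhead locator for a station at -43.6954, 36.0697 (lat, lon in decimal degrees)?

KE86ah

Add 180° to longitude and 90° to latitude: 216.0697, 46.3046.
Field: 216.0697/20 → 10 → K, 46.3046/10 → 4 → E; chars KE.
Square: 16.0697/2 → 8, 6.3046/1 → 6; chars 86.
Subsquare: 0.0697/0.0833333 → 0 → a, 0.3046/0.0416667 → 7 → h; chars ah.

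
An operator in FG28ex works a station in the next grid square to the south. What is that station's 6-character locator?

FG28ew

Latitude subsquare x = 23; −1 → 22 = w.
The longitude characters are unchanged.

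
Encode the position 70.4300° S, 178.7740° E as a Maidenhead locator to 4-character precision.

RB99

Offset from 180°W / 90°S: lon 358.77°, lat 19.57°.
Field: lon ⌊358.77/20⌋ = 17 → R; lat ⌊19.57/10⌋ = 1 → B.
Square: lon ⌊18.77/2⌋ = 9; lat ⌊9.57/1⌋ = 9.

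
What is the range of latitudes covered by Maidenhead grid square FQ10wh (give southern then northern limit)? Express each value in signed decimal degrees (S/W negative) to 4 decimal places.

Field F=5, Q=16: +5·20° lon, +16·10° lat → SW at lon -80°, lat 70°.
Square 1, 0: +1·2° lon, +0·1° lat → SW at lon -78°, lat 70°.
Subsquare w=22, h=7: +22·0.0833333° lon, +7·0.0416667° lat → SW at lon -76.1667°, lat 70.2917°.
Cell spans 0.0833333° lon × 0.0416667° lat.
south 70.2917, north 70.3333.

70.2917, 70.3333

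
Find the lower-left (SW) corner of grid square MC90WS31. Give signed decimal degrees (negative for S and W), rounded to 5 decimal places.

Field M=12, C=2: +12·20° lon, +2·10° lat → SW at lon 60°, lat -70°.
Square 9, 0: +9·2° lon, +0·1° lat → SW at lon 78°, lat -70°.
Subsquare w=22, s=18: +22·0.0833333° lon, +18·0.0416667° lat → SW at lon 79.8333°, lat -69.25°.
Extended square 3, 1: +3·0.00833333° lon, +1·0.00416667° lat → SW at lon 79.8583°, lat -69.2458°.
latitude -69.24583, longitude 79.85833.

-69.24583, 79.85833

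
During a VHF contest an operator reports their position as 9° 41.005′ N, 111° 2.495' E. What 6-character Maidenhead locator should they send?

OJ59mq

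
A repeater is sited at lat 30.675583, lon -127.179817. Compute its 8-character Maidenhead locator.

CM60jq82

Offset from 180°W / 90°S: lon 52.82018°, lat 120.67558°.
Field (20°×10°, letters A–R): 52.82018/20 → 2 → C, 120.67558/10 → 12 → M; chars CM.
Square (2°×1°, digits 0–9): 12.82018/2 → 6, 0.67558/1 → 0; chars 60.
Subsquare (5′×2.5′, letters a–x): 0.82018/0.0833333 → 9 → j, 0.67558/0.0416667 → 16 → q; chars jq.
Extended square (30″×15″, digits 0–9): 0.07018/0.00833333 → 8, 0.00892/0.00416667 → 2; chars 82.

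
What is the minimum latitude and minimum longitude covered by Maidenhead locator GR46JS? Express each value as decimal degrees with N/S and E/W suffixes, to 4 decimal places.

86.7500° N, 51.2500° W

Field G=6, R=17: +6·20° lon, +17·10° lat → SW at lon -60°, lat 80°.
Square 4, 6: +4·2° lon, +6·1° lat → SW at lon -52°, lat 86°.
Subsquare j=9, s=18: +9·0.0833333° lon, +18·0.0416667° lat → SW at lon -51.25°, lat 86.75°.
latitude 86.7500° N, longitude 51.2500° W.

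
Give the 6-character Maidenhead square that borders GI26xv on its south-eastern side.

Longitude subsquare x = 23; +1 → 24, wraps to 0 = a, carry into square.
Longitude square 2; +1 → 3.
Latitude subsquare v = 21; −1 → 20 = u.

GI36au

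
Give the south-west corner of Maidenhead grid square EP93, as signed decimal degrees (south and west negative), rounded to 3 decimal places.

Field E=4, P=15: +4·20° lon, +15·10° lat → SW at lon -100°, lat 60°.
Square 9, 3: +9·2° lon, +3·1° lat → SW at lon -82°, lat 63°.
latitude 63.000, longitude -82.000.

63.000, -82.000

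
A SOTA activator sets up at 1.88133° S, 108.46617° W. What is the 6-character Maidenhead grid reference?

DI58sc

Add 180° to longitude and 90° to latitude: 71.5338, 88.1187.
Field (20°×10°, letters A–R): 71.5338/20 → 3 → D, 88.1187/10 → 8 → I; chars DI.
Square (2°×1°, digits 0–9): 11.5338/2 → 5, 8.1187/1 → 8; chars 58.
Subsquare (5′×2.5′, letters a–x): 1.5338/0.0833333 → 18 → s, 0.1187/0.0416667 → 2 → c; chars sc.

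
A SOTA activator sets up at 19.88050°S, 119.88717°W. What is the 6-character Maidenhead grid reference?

DH00bc

Shift to the Maidenhead origin (180°W, 90°S): lon 60.1128, lat 70.1195.
Field (20°×10°, letters A–R): lon ⌊60.1128/20⌋ = 3 → D; lat ⌊70.1195/10⌋ = 7 → H.
Square (2°×1°, digits 0–9): lon ⌊0.1128/2⌋ = 0; lat ⌊0.1195/1⌋ = 0.
Subsquare (5′×2.5′, letters a–x): lon ⌊0.1128/0.0833333⌋ = 1 → b; lat ⌊0.1195/0.0416667⌋ = 2 → c.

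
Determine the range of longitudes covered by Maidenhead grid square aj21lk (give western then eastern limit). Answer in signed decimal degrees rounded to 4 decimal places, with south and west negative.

-175.0833, -175.0000

Field A=0, J=9: +0·20° lon, +9·10° lat → SW at lon -180°, lat 0°.
Square 2, 1: +2·2° lon, +1·1° lat → SW at lon -176°, lat 1°.
Subsquare l=11, k=10: +11·0.0833333° lon, +10·0.0416667° lat → SW at lon -175.083°, lat 1.41667°.
Cell spans 0.0833333° lon × 0.0416667° lat.
west -175.0833, east -175.0000.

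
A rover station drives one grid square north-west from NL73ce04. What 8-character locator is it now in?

Longitude extended square 0; −1 → -1, wraps to 9, carry into subsquare.
Longitude subsquare c = 2; −1 → 1 = b.
Latitude extended square 4; +1 → 5.

NL73be95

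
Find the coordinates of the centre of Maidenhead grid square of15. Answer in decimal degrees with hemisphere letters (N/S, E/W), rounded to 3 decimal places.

34.500° S, 103.000° E

Field O=14, F=5: +14·20° lon, +5·10° lat → SW at lon 100°, lat -40°.
Square 1, 5: +1·2° lon, +5·1° lat → SW at lon 102°, lat -35°.
Cell spans 2° lon × 1° lat. Centre is SW corner plus half of each.
latitude 34.500° S, longitude 103.000° E.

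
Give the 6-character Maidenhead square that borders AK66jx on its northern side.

AK67ja

Latitude subsquare x = 23; +1 → 24, wraps to 0 = a, carry into square.
Latitude square 6; +1 → 7.
The longitude characters are unchanged.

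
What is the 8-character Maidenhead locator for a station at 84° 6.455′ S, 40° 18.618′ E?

LA05dv74

Add 180° to longitude and 90° to latitude: 220.31030, 5.89242.
Field: 220.31030/20 → 11 → L, 5.89242/10 → 0 → A; chars LA.
Square: 0.31030/2 → 0, 5.89242/1 → 5; chars 05.
Subsquare: 0.31030/0.0833333 → 3 → d, 0.89242/0.0416667 → 21 → v; chars dv.
Extended square: 0.06030/0.00833333 → 7, 0.01742/0.00416667 → 4; chars 74.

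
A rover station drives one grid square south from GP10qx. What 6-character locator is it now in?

Latitude subsquare x = 23; −1 → 22 = w.
The longitude characters are unchanged.

GP10qw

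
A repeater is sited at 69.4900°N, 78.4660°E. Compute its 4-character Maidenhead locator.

Add 180° to longitude and 90° to latitude: 258.47, 159.49.
Field: lon ⌊258.47/20⌋ = 12 → M; lat ⌊159.49/10⌋ = 15 → P.
Square: lon ⌊18.47/2⌋ = 9; lat ⌊9.49/1⌋ = 9.

MP99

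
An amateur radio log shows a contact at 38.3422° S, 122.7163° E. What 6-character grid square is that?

Shift to the Maidenhead origin (180°W, 90°S): lon 302.7163, lat 51.6578.
Field (20°×10°, letters A–R): lon ⌊302.7163/20⌋ = 15 → P; lat ⌊51.6578/10⌋ = 5 → F.
Square (2°×1°, digits 0–9): lon ⌊2.7163/2⌋ = 1; lat ⌊1.6578/1⌋ = 1.
Subsquare (5′×2.5′, letters a–x): lon ⌊0.7163/0.0833333⌋ = 8 → i; lat ⌊0.6578/0.0416667⌋ = 15 → p.

PF11ip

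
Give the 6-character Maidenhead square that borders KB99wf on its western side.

Longitude subsquare w = 22; −1 → 21 = v.
The latitude characters are unchanged.

KB99vf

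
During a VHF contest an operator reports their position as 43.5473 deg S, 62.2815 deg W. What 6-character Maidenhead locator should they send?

Shift to the Maidenhead origin (180°W, 90°S): lon 117.7185, lat 46.4527.
Field: 117.7185/20 → 5 → F, 46.4527/10 → 4 → E; chars FE.
Square: 17.7185/2 → 8, 6.4527/1 → 6; chars 86.
Subsquare: 1.7185/0.0833333 → 20 → u, 0.4527/0.0416667 → 10 → k; chars uk.

FE86uk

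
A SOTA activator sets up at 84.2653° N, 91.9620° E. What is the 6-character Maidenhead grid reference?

NR54xg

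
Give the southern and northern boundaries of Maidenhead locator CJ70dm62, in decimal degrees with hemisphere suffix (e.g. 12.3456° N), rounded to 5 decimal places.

0.50833° N, 0.51250° N

Field C=2, J=9: +2·20° lon, +9·10° lat → SW at lon -140°, lat 0°.
Square 7, 0: +7·2° lon, +0·1° lat → SW at lon -126°, lat 0°.
Subsquare d=3, m=12: +3·0.0833333° lon, +12·0.0416667° lat → SW at lon -125.75°, lat 0.5°.
Extended square 6, 2: +6·0.00833333° lon, +2·0.00416667° lat → SW at lon -125.7°, lat 0.508333°.
Cell spans 0.00833333° lon × 0.00416667° lat.
south 0.50833° N, north 0.51250° N.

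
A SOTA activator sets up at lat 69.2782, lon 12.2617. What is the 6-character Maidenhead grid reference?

JP69dg

Offset from 180°W / 90°S: lon 192.2617°, lat 159.2782°.
Field (20°×10°, letters A–R): 192.2617/20 → 9 → J, 159.2782/10 → 15 → P; chars JP.
Square (2°×1°, digits 0–9): 12.2617/2 → 6, 9.2782/1 → 9; chars 69.
Subsquare (5′×2.5′, letters a–x): 0.2617/0.0833333 → 3 → d, 0.2782/0.0416667 → 6 → g; chars dg.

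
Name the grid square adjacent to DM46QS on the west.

Longitude subsquare q = 16; −1 → 15 = p.
The latitude characters are unchanged.

DM46ps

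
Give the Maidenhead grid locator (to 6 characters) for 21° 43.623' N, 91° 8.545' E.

NL51nr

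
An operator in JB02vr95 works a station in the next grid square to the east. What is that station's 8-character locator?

JB02wr05

Longitude extended square 9; +1 → 10, wraps to 0, carry into subsquare.
Longitude subsquare v = 21; +1 → 22 = w.
The latitude characters are unchanged.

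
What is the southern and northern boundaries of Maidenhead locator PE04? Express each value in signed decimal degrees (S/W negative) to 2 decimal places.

Field P=15, E=4: +15·20° lon, +4·10° lat → SW at lon 120°, lat -50°.
Square 0, 4: +0·2° lon, +4·1° lat → SW at lon 120°, lat -46°.
Cell spans 2° lon × 1° lat.
south -46.00, north -45.00.

-46.00, -45.00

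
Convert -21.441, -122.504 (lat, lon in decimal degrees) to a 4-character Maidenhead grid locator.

CG88

Offset from 180°W / 90°S: lon 57.50°, lat 68.56°.
Field: lon ⌊57.50/20⌋ = 2 → C; lat ⌊68.56/10⌋ = 6 → G.
Square: lon ⌊17.50/2⌋ = 8; lat ⌊8.56/1⌋ = 8.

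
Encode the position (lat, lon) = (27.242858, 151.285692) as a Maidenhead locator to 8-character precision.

QL57pf48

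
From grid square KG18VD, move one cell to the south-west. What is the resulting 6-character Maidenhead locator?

Longitude subsquare v = 21; −1 → 20 = u.
Latitude subsquare d = 3; −1 → 2 = c.

KG18uc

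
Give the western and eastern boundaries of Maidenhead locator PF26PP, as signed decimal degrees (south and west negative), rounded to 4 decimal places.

125.2500, 125.3333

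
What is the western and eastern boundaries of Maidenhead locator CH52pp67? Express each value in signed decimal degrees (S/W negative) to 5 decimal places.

-128.70000, -128.69167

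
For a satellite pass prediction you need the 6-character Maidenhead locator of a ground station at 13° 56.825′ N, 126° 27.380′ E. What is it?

Add 180° to longitude and 90° to latitude: 306.4563, 103.9471.
Field (20°×10°, letters A–R): 306.4563/20 → 15 → P, 103.9471/10 → 10 → K; chars PK.
Square (2°×1°, digits 0–9): 6.4563/2 → 3, 3.9471/1 → 3; chars 33.
Subsquare (5′×2.5′, letters a–x): 0.4563/0.0833333 → 5 → f, 0.9471/0.0416667 → 22 → w; chars fw.

PK33fw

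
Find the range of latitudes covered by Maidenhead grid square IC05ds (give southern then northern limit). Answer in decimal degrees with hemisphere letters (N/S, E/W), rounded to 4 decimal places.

Field I=8, C=2: +8·20° lon, +2·10° lat → SW at lon -20°, lat -70°.
Square 0, 5: +0·2° lon, +5·1° lat → SW at lon -20°, lat -65°.
Subsquare d=3, s=18: +3·0.0833333° lon, +18·0.0416667° lat → SW at lon -19.75°, lat -64.25°.
Cell spans 0.0833333° lon × 0.0416667° lat.
south 64.2500° S, north 64.2083° S.

64.2500° S, 64.2083° S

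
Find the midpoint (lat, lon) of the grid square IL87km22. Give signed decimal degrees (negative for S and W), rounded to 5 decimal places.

27.51042, -3.14583

Field I=8, L=11: +8·20° lon, +11·10° lat → SW at lon -20°, lat 20°.
Square 8, 7: +8·2° lon, +7·1° lat → SW at lon -4°, lat 27°.
Subsquare k=10, m=12: +10·0.0833333° lon, +12·0.0416667° lat → SW at lon -3.16667°, lat 27.5°.
Extended square 2, 2: +2·0.00833333° lon, +2·0.00416667° lat → SW at lon -3.15°, lat 27.5083°.
Cell spans 0.00833333° lon × 0.00416667° lat. Centre is SW corner plus half of each.
latitude 27.51042, longitude -3.14583.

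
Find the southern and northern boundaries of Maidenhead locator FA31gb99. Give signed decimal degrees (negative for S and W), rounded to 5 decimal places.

-88.92083, -88.91667

Field F=5, A=0: +5·20° lon, +0·10° lat → SW at lon -80°, lat -90°.
Square 3, 1: +3·2° lon, +1·1° lat → SW at lon -74°, lat -89°.
Subsquare g=6, b=1: +6·0.0833333° lon, +1·0.0416667° lat → SW at lon -73.5°, lat -88.9583°.
Extended square 9, 9: +9·0.00833333° lon, +9·0.00416667° lat → SW at lon -73.425°, lat -88.9208°.
Cell spans 0.00833333° lon × 0.00416667° lat.
south -88.92083, north -88.91667.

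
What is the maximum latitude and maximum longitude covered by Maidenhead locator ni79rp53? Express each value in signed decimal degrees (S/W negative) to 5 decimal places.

Field N=13, I=8: +13·20° lon, +8·10° lat → SW at lon 80°, lat -10°.
Square 7, 9: +7·2° lon, +9·1° lat → SW at lon 94°, lat -1°.
Subsquare r=17, p=15: +17·0.0833333° lon, +15·0.0416667° lat → SW at lon 95.4167°, lat -0.375°.
Extended square 5, 3: +5·0.00833333° lon, +3·0.00416667° lat → SW at lon 95.4583°, lat -0.3625°.
Cell spans 0.00833333° lon × 0.00416667° lat. NE corner is SW corner plus one full cell.
latitude -0.35833, longitude 95.46667.

-0.35833, 95.46667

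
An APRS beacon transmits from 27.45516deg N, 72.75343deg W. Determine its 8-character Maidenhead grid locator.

FL37ok99

Add 180° to longitude and 90° to latitude: 107.24657, 117.45516.
Field: lon ⌊107.24657/20⌋ = 5 → F; lat ⌊117.45516/10⌋ = 11 → L.
Square: lon ⌊7.24657/2⌋ = 3; lat ⌊7.45516/1⌋ = 7.
Subsquare: lon ⌊1.24657/0.0833333⌋ = 14 → o; lat ⌊0.45516/0.0416667⌋ = 10 → k.
Extended square: lon ⌊0.07990/0.00833333⌋ = 9; lat ⌊0.03849/0.00416667⌋ = 9.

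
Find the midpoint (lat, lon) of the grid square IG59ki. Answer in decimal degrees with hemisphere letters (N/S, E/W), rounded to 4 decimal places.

20.6458° S, 9.1250° W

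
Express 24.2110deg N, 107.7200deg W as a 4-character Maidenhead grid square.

Offset from 180°W / 90°S: lon 72.28°, lat 114.21°.
Field: 72.28/20 → 3 → D, 114.21/10 → 11 → L; chars DL.
Square: 12.28/2 → 6, 4.21/1 → 4; chars 64.

DL64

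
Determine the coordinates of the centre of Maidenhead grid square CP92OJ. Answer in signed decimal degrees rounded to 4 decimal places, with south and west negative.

62.3958, -120.7917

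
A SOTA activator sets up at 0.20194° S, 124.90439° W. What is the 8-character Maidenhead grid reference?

Offset from 180°W / 90°S: lon 55.09561°, lat 89.79806°.
Field: lon ⌊55.09561/20⌋ = 2 → C; lat ⌊89.79806/10⌋ = 8 → I.
Square: lon ⌊15.09561/2⌋ = 7; lat ⌊9.79806/1⌋ = 9.
Subsquare: lon ⌊1.09561/0.0833333⌋ = 13 → n; lat ⌊0.79806/0.0416667⌋ = 19 → t.
Extended square: lon ⌊0.01228/0.00833333⌋ = 1; lat ⌊0.00639/0.00416667⌋ = 1.

CI79nt11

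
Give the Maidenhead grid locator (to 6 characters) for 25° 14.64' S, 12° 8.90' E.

JG64bs

Shift to the Maidenhead origin (180°W, 90°S): lon 192.1483, lat 64.7560.
Field: lon ⌊192.1483/20⌋ = 9 → J; lat ⌊64.7560/10⌋ = 6 → G.
Square: lon ⌊12.1483/2⌋ = 6; lat ⌊4.7560/1⌋ = 4.
Subsquare: lon ⌊0.1483/0.0833333⌋ = 1 → b; lat ⌊0.7560/0.0416667⌋ = 18 → s.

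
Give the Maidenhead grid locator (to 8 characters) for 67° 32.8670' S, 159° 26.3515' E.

QC92rk28

Shift to the Maidenhead origin (180°W, 90°S): lon 339.43919, lat 22.45222.
Field: 339.43919/20 → 16 → Q, 22.45222/10 → 2 → C; chars QC.
Square: 19.43919/2 → 9, 2.45222/1 → 2; chars 92.
Subsquare: 1.43919/0.0833333 → 17 → r, 0.45222/0.0416667 → 10 → k; chars rk.
Extended square: 0.02252/0.00833333 → 2, 0.03555/0.00416667 → 8; chars 28.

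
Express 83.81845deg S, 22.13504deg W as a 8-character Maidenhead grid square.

Shift to the Maidenhead origin (180°W, 90°S): lon 157.86496, lat 6.18155.
Field: lon ⌊157.86496/20⌋ = 7 → H; lat ⌊6.18155/10⌋ = 0 → A.
Square: lon ⌊17.86496/2⌋ = 8; lat ⌊6.18155/1⌋ = 6.
Subsquare: lon ⌊1.86496/0.0833333⌋ = 22 → w; lat ⌊0.18155/0.0416667⌋ = 4 → e.
Extended square: lon ⌊0.03163/0.00833333⌋ = 3; lat ⌊0.01488/0.00416667⌋ = 3.

HA86we33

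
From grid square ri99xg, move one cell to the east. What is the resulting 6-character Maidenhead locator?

Longitude subsquare x = 23; +1 → 24, wraps to 0 = a, carry into square.
Longitude square 9; +1 → 10, wraps to 0, carry into field.
Longitude field R = 17; +1 → 18, wraps to 0 = A, wrapping around the antimeridian.
The latitude characters are unchanged.

AI09ag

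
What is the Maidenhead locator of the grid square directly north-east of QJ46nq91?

QJ46oq02

Longitude extended square 9; +1 → 10, wraps to 0, carry into subsquare.
Longitude subsquare n = 13; +1 → 14 = o.
Latitude extended square 1; +1 → 2.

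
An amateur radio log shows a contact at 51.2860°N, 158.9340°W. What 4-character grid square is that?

BO01

Shift to the Maidenhead origin (180°W, 90°S): lon 21.07, lat 141.29.
Field: 21.07/20 → 1 → B, 141.29/10 → 14 → O; chars BO.
Square: 1.07/2 → 0, 1.29/1 → 1; chars 01.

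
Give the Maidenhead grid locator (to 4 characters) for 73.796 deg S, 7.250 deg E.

JB36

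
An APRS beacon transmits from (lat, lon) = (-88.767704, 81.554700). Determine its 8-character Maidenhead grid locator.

NA01sf65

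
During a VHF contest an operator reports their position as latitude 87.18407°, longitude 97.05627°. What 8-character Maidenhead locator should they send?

Offset from 180°W / 90°S: lon 277.05627°, lat 177.18407°.
Field: 277.05627/20 → 13 → N, 177.18407/10 → 17 → R; chars NR.
Square: 17.05627/2 → 8, 7.18407/1 → 7; chars 87.
Subsquare: 1.05627/0.0833333 → 12 → m, 0.18407/0.0416667 → 4 → e; chars me.
Extended square: 0.05627/0.00833333 → 6, 0.01740/0.00416667 → 4; chars 64.

NR87me64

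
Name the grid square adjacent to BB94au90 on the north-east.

BB94bu01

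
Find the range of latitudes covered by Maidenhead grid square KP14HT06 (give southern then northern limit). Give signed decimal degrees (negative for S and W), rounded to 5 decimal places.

Field K=10, P=15: +10·20° lon, +15·10° lat → SW at lon 20°, lat 60°.
Square 1, 4: +1·2° lon, +4·1° lat → SW at lon 22°, lat 64°.
Subsquare h=7, t=19: +7·0.0833333° lon, +19·0.0416667° lat → SW at lon 22.5833°, lat 64.7917°.
Extended square 0, 6: +0·0.00833333° lon, +6·0.00416667° lat → SW at lon 22.5833°, lat 64.8167°.
Cell spans 0.00833333° lon × 0.00416667° lat.
south 64.81667, north 64.82083.

64.81667, 64.82083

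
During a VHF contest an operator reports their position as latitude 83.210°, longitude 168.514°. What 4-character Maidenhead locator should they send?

RR43

Shift to the Maidenhead origin (180°W, 90°S): lon 348.51, lat 173.21.
Field (20°×10°, letters A–R): lon ⌊348.51/20⌋ = 17 → R; lat ⌊173.21/10⌋ = 17 → R.
Square (2°×1°, digits 0–9): lon ⌊8.51/2⌋ = 4; lat ⌊3.21/1⌋ = 3.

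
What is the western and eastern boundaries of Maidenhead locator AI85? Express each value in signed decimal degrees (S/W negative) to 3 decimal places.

-164.000, -162.000

Field A=0, I=8: +0·20° lon, +8·10° lat → SW at lon -180°, lat -10°.
Square 8, 5: +8·2° lon, +5·1° lat → SW at lon -164°, lat -5°.
Cell spans 2° lon × 1° lat.
west -164.000, east -162.000.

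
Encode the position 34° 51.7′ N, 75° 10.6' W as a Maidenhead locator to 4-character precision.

FM24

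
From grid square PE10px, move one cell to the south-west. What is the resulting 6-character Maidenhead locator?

PE10ow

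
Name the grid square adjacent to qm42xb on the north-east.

QM52ac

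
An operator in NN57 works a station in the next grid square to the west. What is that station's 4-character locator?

Longitude square 5; −1 → 4.
The latitude characters are unchanged.

NN47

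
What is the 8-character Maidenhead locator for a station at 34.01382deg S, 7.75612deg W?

Shift to the Maidenhead origin (180°W, 90°S): lon 172.24388, lat 55.98618.
Field: lon ⌊172.24388/20⌋ = 8 → I; lat ⌊55.98618/10⌋ = 5 → F.
Square: lon ⌊12.24388/2⌋ = 6; lat ⌊5.98618/1⌋ = 5.
Subsquare: lon ⌊0.24388/0.0833333⌋ = 2 → c; lat ⌊0.98618/0.0416667⌋ = 23 → x.
Extended square: lon ⌊0.07721/0.00833333⌋ = 9; lat ⌊0.02785/0.00416667⌋ = 6.

IF65cx96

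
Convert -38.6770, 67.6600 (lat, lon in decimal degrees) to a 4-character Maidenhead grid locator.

Add 180° to longitude and 90° to latitude: 247.66, 51.32.
Field: lon ⌊247.66/20⌋ = 12 → M; lat ⌊51.32/10⌋ = 5 → F.
Square: lon ⌊7.66/2⌋ = 3; lat ⌊1.32/1⌋ = 1.

MF31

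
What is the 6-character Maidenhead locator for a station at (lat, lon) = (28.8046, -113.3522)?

Shift to the Maidenhead origin (180°W, 90°S): lon 66.6478, lat 118.8046.
Field (20°×10°, letters A–R): 66.6478/20 → 3 → D, 118.8046/10 → 11 → L; chars DL.
Square (2°×1°, digits 0–9): 6.6478/2 → 3, 8.8046/1 → 8; chars 38.
Subsquare (5′×2.5′, letters a–x): 0.6478/0.0833333 → 7 → h, 0.8046/0.0416667 → 19 → t; chars ht.

DL38ht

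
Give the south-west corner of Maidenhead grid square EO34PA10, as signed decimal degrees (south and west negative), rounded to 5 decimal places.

54.00000, -92.74167

Field E=4, O=14: +4·20° lon, +14·10° lat → SW at lon -100°, lat 50°.
Square 3, 4: +3·2° lon, +4·1° lat → SW at lon -94°, lat 54°.
Subsquare p=15, a=0: +15·0.0833333° lon, +0·0.0416667° lat → SW at lon -92.75°, lat 54°.
Extended square 1, 0: +1·0.00833333° lon, +0·0.00416667° lat → SW at lon -92.7417°, lat 54°.
latitude 54.00000, longitude -92.74167.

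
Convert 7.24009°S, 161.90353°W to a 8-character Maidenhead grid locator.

Offset from 180°W / 90°S: lon 18.09647°, lat 82.75991°.
Field (20°×10°, letters A–R): 18.09647/20 → 0 → A, 82.75991/10 → 8 → I; chars AI.
Square (2°×1°, digits 0–9): 18.09647/2 → 9, 2.75991/1 → 2; chars 92.
Subsquare (5′×2.5′, letters a–x): 0.09647/0.0833333 → 1 → b, 0.75991/0.0416667 → 18 → s; chars bs.
Extended square (30″×15″, digits 0–9): 0.01314/0.00833333 → 1, 0.00991/0.00416667 → 2; chars 12.

AI92bs12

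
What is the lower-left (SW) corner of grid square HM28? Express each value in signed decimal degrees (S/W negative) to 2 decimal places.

38.00, -36.00

Field H=7, M=12: +7·20° lon, +12·10° lat → SW at lon -40°, lat 30°.
Square 2, 8: +2·2° lon, +8·1° lat → SW at lon -36°, lat 38°.
latitude 38.00, longitude -36.00.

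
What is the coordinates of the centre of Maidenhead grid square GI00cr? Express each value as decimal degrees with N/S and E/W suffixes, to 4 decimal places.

9.2708° S, 59.7917° W

Field G=6, I=8: +6·20° lon, +8·10° lat → SW at lon -60°, lat -10°.
Square 0, 0: +0·2° lon, +0·1° lat → SW at lon -60°, lat -10°.
Subsquare c=2, r=17: +2·0.0833333° lon, +17·0.0416667° lat → SW at lon -59.8333°, lat -9.29167°.
Cell spans 0.0833333° lon × 0.0416667° lat. Centre is SW corner plus half of each.
latitude 9.2708° S, longitude 59.7917° W.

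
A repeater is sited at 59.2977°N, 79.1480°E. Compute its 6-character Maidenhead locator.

MO99nh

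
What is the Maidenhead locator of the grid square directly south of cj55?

Latitude square 5; −1 → 4.
The longitude characters are unchanged.

CJ54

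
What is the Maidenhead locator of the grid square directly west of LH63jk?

LH63ik

Longitude subsquare j = 9; −1 → 8 = i.
The latitude characters are unchanged.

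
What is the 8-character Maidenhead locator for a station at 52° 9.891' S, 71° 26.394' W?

Add 180° to longitude and 90° to latitude: 108.56010, 37.83515.
Field (20°×10°, letters A–R): 108.56010/20 → 5 → F, 37.83515/10 → 3 → D; chars FD.
Square (2°×1°, digits 0–9): 8.56010/2 → 4, 7.83515/1 → 7; chars 47.
Subsquare (5′×2.5′, letters a–x): 0.56010/0.0833333 → 6 → g, 0.83515/0.0416667 → 20 → u; chars gu.
Extended square (30″×15″, digits 0–9): 0.06010/0.00833333 → 7, 0.00182/0.00416667 → 0; chars 70.

FD47gu70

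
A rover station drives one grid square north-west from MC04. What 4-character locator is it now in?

Longitude square 0; −1 → -1, wraps to 9, carry into field.
Longitude field M = 12; −1 → 11 = L.
Latitude square 4; +1 → 5.

LC95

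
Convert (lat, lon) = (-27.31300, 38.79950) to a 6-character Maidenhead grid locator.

KG92jq

Add 180° to longitude and 90° to latitude: 218.7995, 62.6870.
Field (20°×10°, letters A–R): lon ⌊218.7995/20⌋ = 10 → K; lat ⌊62.6870/10⌋ = 6 → G.
Square (2°×1°, digits 0–9): lon ⌊18.7995/2⌋ = 9; lat ⌊2.6870/1⌋ = 2.
Subsquare (5′×2.5′, letters a–x): lon ⌊0.7995/0.0833333⌋ = 9 → j; lat ⌊0.6870/0.0416667⌋ = 16 → q.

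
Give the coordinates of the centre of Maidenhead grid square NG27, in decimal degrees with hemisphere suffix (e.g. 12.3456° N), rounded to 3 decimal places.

22.500° S, 85.000° E

Field N=13, G=6: +13·20° lon, +6·10° lat → SW at lon 80°, lat -30°.
Square 2, 7: +2·2° lon, +7·1° lat → SW at lon 84°, lat -23°.
Cell spans 2° lon × 1° lat. Centre is SW corner plus half of each.
latitude 22.500° S, longitude 85.000° E.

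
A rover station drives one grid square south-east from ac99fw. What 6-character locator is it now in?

Longitude subsquare f = 5; +1 → 6 = g.
Latitude subsquare w = 22; −1 → 21 = v.

AC99gv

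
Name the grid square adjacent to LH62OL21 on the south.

Latitude extended square 1; −1 → 0.
The longitude characters are unchanged.

LH62ol20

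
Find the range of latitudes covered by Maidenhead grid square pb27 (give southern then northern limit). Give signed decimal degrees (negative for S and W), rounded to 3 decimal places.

-73.000, -72.000

Field P=15, B=1: +15·20° lon, +1·10° lat → SW at lon 120°, lat -80°.
Square 2, 7: +2·2° lon, +7·1° lat → SW at lon 124°, lat -73°.
Cell spans 2° lon × 1° lat.
south -73.000, north -72.000.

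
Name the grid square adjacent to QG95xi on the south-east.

Longitude subsquare x = 23; +1 → 24, wraps to 0 = a, carry into square.
Longitude square 9; +1 → 10, wraps to 0, carry into field.
Longitude field Q = 16; +1 → 17 = R.
Latitude subsquare i = 8; −1 → 7 = h.

RG05ah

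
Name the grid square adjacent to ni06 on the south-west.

MI95

Longitude square 0; −1 → -1, wraps to 9, carry into field.
Longitude field N = 13; −1 → 12 = M.
Latitude square 6; −1 → 5.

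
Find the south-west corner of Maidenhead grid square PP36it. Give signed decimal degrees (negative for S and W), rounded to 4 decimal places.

Field P=15, P=15: +15·20° lon, +15·10° lat → SW at lon 120°, lat 60°.
Square 3, 6: +3·2° lon, +6·1° lat → SW at lon 126°, lat 66°.
Subsquare i=8, t=19: +8·0.0833333° lon, +19·0.0416667° lat → SW at lon 126.667°, lat 66.7917°.
latitude 66.7917, longitude 126.6667.

66.7917, 126.6667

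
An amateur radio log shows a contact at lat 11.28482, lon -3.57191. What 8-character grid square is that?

IK81fg18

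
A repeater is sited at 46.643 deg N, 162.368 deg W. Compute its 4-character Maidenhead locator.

AN86

Offset from 180°W / 90°S: lon 17.63°, lat 136.64°.
Field: lon ⌊17.63/20⌋ = 0 → A; lat ⌊136.64/10⌋ = 13 → N.
Square: lon ⌊17.63/2⌋ = 8; lat ⌊6.64/1⌋ = 6.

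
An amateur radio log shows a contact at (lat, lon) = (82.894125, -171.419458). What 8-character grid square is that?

Add 180° to longitude and 90° to latitude: 8.58054, 172.89413.
Field: lon ⌊8.58054/20⌋ = 0 → A; lat ⌊172.89413/10⌋ = 17 → R.
Square: lon ⌊8.58054/2⌋ = 4; lat ⌊2.89413/1⌋ = 2.
Subsquare: lon ⌊0.58054/0.0833333⌋ = 6 → g; lat ⌊0.89413/0.0416667⌋ = 21 → v.
Extended square: lon ⌊0.08054/0.00833333⌋ = 9; lat ⌊0.01913/0.00416667⌋ = 4.

AR42gv94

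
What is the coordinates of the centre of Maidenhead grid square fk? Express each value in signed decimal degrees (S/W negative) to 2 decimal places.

15.00, -70.00

Field F=5, K=10: +5·20° lon, +10·10° lat → SW at lon -80°, lat 10°.
Cell spans 20° lon × 10° lat. Centre is SW corner plus half of each.
latitude 15.00, longitude -70.00.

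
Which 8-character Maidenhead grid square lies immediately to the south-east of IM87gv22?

IM87gv31

Longitude extended square 2; +1 → 3.
Latitude extended square 2; −1 → 1.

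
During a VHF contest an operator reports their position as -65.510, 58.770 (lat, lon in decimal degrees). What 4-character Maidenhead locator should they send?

Shift to the Maidenhead origin (180°W, 90°S): lon 238.77, lat 24.49.
Field: lon ⌊238.77/20⌋ = 11 → L; lat ⌊24.49/10⌋ = 2 → C.
Square: lon ⌊18.77/2⌋ = 9; lat ⌊4.49/1⌋ = 4.

LC94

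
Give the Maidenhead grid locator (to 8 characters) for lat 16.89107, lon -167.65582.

AK66ev13

Add 180° to longitude and 90° to latitude: 12.34418, 106.89107.
Field: 12.34418/20 → 0 → A, 106.89107/10 → 10 → K; chars AK.
Square: 12.34418/2 → 6, 6.89107/1 → 6; chars 66.
Subsquare: 0.34418/0.0833333 → 4 → e, 0.89107/0.0416667 → 21 → v; chars ev.
Extended square: 0.01085/0.00833333 → 1, 0.01607/0.00416667 → 3; chars 13.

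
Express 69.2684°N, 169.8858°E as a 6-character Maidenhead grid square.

Add 180° to longitude and 90° to latitude: 349.8858, 159.2684.
Field (20°×10°, letters A–R): lon ⌊349.8858/20⌋ = 17 → R; lat ⌊159.2684/10⌋ = 15 → P.
Square (2°×1°, digits 0–9): lon ⌊9.8858/2⌋ = 4; lat ⌊9.2684/1⌋ = 9.
Subsquare (5′×2.5′, letters a–x): lon ⌊1.8858/0.0833333⌋ = 22 → w; lat ⌊0.2684/0.0416667⌋ = 6 → g.

RP49wg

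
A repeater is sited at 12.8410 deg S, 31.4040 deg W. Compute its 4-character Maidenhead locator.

HH47

Shift to the Maidenhead origin (180°W, 90°S): lon 148.60, lat 77.16.
Field (20°×10°, letters A–R): 148.60/20 → 7 → H, 77.16/10 → 7 → H; chars HH.
Square (2°×1°, digits 0–9): 8.60/2 → 4, 7.16/1 → 7; chars 47.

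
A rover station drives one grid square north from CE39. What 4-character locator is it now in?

CF30

Latitude square 9; +1 → 10, wraps to 0, carry into field.
Latitude field E = 4; +1 → 5 = F.
The longitude characters are unchanged.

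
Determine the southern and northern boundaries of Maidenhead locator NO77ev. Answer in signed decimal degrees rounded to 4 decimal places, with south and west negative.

57.8750, 57.9167

Field N=13, O=14: +13·20° lon, +14·10° lat → SW at lon 80°, lat 50°.
Square 7, 7: +7·2° lon, +7·1° lat → SW at lon 94°, lat 57°.
Subsquare e=4, v=21: +4·0.0833333° lon, +21·0.0416667° lat → SW at lon 94.3333°, lat 57.875°.
Cell spans 0.0833333° lon × 0.0416667° lat.
south 57.8750, north 57.9167.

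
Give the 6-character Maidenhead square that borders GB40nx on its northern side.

GB41na

Latitude subsquare x = 23; +1 → 24, wraps to 0 = a, carry into square.
Latitude square 0; +1 → 1.
The longitude characters are unchanged.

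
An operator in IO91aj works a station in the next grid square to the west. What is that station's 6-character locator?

Longitude subsquare a = 0; −1 → -1, wraps to 23 = x, carry into square.
Longitude square 9; −1 → 8.
The latitude characters are unchanged.

IO81xj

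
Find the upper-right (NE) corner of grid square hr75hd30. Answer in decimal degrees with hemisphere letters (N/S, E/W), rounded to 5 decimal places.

Field H=7, R=17: +7·20° lon, +17·10° lat → SW at lon -40°, lat 80°.
Square 7, 5: +7·2° lon, +5·1° lat → SW at lon -26°, lat 85°.
Subsquare h=7, d=3: +7·0.0833333° lon, +3·0.0416667° lat → SW at lon -25.4167°, lat 85.125°.
Extended square 3, 0: +3·0.00833333° lon, +0·0.00416667° lat → SW at lon -25.3917°, lat 85.125°.
Cell spans 0.00833333° lon × 0.00416667° lat. NE corner is SW corner plus one full cell.
latitude 85.12917° N, longitude 25.38333° W.

85.12917° N, 25.38333° W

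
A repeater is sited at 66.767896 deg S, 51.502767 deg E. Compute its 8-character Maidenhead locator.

Add 180° to longitude and 90° to latitude: 231.50277, 23.23210.
Field (20°×10°, letters A–R): 231.50277/20 → 11 → L, 23.23210/10 → 2 → C; chars LC.
Square (2°×1°, digits 0–9): 11.50277/2 → 5, 3.23210/1 → 3; chars 53.
Subsquare (5′×2.5′, letters a–x): 1.50277/0.0833333 → 18 → s, 0.23210/0.0416667 → 5 → f; chars sf.
Extended square (30″×15″, digits 0–9): 0.00277/0.00833333 → 0, 0.02377/0.00416667 → 5; chars 05.

LC53sf05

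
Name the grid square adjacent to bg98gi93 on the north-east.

BG98hi04

Longitude extended square 9; +1 → 10, wraps to 0, carry into subsquare.
Longitude subsquare g = 6; +1 → 7 = h.
Latitude extended square 3; +1 → 4.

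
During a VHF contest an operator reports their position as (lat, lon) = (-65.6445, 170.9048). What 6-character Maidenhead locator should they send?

Offset from 180°W / 90°S: lon 350.9048°, lat 24.3555°.
Field: 350.9048/20 → 17 → R, 24.3555/10 → 2 → C; chars RC.
Square: 10.9048/2 → 5, 4.3555/1 → 4; chars 54.
Subsquare: 0.9048/0.0833333 → 10 → k, 0.3555/0.0416667 → 8 → i; chars ki.

RC54ki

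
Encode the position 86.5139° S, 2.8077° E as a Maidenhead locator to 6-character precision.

Add 180° to longitude and 90° to latitude: 182.8077, 3.4861.
Field: lon ⌊182.8077/20⌋ = 9 → J; lat ⌊3.4861/10⌋ = 0 → A.
Square: lon ⌊2.8077/2⌋ = 1; lat ⌊3.4861/1⌋ = 3.
Subsquare: lon ⌊0.8077/0.0833333⌋ = 9 → j; lat ⌊0.4861/0.0416667⌋ = 11 → l.

JA13jl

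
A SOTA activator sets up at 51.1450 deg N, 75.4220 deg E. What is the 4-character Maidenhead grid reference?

MO71

Shift to the Maidenhead origin (180°W, 90°S): lon 255.42, lat 141.15.
Field (20°×10°, letters A–R): 255.42/20 → 12 → M, 141.15/10 → 14 → O; chars MO.
Square (2°×1°, digits 0–9): 15.42/2 → 7, 1.15/1 → 1; chars 71.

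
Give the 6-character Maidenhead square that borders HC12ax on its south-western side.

HC02xw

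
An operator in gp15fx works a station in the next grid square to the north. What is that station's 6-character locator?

GP16fa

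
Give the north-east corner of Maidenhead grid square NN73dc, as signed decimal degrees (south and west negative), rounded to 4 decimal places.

43.1250, 94.3333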